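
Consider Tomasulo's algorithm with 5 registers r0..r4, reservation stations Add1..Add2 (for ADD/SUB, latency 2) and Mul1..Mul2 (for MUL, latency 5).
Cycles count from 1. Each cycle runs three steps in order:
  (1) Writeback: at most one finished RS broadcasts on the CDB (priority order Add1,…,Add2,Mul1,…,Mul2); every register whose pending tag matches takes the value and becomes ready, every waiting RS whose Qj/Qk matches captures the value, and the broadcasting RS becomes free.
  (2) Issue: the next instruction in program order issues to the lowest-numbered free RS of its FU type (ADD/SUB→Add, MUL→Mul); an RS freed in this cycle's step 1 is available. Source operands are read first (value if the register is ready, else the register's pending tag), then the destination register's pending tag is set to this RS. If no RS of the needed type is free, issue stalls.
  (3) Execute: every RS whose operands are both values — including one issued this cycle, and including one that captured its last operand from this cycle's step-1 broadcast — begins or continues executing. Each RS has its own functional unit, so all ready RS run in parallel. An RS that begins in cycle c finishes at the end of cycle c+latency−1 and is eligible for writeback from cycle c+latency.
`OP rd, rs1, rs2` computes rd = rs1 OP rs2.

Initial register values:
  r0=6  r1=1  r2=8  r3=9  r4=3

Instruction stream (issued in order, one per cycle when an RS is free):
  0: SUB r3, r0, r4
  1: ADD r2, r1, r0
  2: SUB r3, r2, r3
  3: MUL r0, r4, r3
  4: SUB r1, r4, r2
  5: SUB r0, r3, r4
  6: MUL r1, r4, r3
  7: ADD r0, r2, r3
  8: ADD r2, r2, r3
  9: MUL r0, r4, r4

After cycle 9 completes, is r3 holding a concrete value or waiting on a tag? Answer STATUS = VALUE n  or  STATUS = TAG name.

STATUS = VALUE 4

c1: issue SUB r3<-Add1 | r0:6,r1:1,r2:8,r3:Add1,r4:3
c2: issue ADD r2<-Add2 | r0:6,r1:1,r2:Add2,r3:Add1,r4:3
c3: CDB Add1=3; issue SUB r3<-Add1 | r0:6,r1:1,r2:Add2,r3:Add1,r4:3
c4: CDB Add2=7; issue MUL r0<-Mul1 | r0:Mul1,r1:1,r2:7,r3:Add1,r4:3
c5: issue SUB r1<-Add2 | r0:Mul1,r1:Add2,r2:7,r3:Add1,r4:3
c6: CDB Add1=4; issue SUB r0<-Add1 | r0:Add1,r1:Add2,r2:7,r3:4,r4:3
c7: CDB Add2=-4; issue MUL r1<-Mul2 | r0:Add1,r1:Mul2,r2:7,r3:4,r4:3
c8: CDB Add1=1; issue ADD r0<-Add1 | r0:Add1,r1:Mul2,r2:7,r3:4,r4:3
c9: issue ADD r2<-Add2 | r0:Add1,r1:Mul2,r2:Add2,r3:4,r4:3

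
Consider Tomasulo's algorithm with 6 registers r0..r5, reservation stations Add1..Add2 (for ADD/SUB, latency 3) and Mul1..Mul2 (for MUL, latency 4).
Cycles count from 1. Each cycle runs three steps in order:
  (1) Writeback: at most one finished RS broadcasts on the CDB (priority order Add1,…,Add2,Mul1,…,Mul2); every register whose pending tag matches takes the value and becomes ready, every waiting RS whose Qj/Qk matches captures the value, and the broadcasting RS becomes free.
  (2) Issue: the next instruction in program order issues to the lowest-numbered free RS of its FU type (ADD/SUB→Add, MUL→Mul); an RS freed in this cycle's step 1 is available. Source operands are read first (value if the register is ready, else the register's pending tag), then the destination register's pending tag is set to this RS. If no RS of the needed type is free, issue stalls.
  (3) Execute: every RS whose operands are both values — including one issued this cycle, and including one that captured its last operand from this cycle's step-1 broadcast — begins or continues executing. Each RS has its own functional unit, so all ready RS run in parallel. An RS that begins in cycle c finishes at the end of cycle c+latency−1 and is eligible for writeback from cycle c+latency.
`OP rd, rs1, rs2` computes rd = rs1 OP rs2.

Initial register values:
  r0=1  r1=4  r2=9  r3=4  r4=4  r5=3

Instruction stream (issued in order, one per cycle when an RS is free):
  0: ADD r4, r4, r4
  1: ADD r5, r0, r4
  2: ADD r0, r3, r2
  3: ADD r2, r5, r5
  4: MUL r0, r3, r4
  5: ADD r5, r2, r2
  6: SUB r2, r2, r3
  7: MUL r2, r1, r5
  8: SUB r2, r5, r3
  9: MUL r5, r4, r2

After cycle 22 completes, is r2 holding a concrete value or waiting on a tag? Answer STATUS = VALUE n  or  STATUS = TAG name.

STATUS = VALUE 32

cycle 1: issue ADD r4<-Add1 // r0:1,r1:4,r2:9,r3:4,r4:Add1,r5:3
cycle 2: issue ADD r5<-Add2 // r0:1,r1:4,r2:9,r3:4,r4:Add1,r5:Add2
cycle 3: stall // r0:1,r1:4,r2:9,r3:4,r4:Add1,r5:Add2
cycle 4: CDB Add1=8; issue ADD r0<-Add1 // r0:Add1,r1:4,r2:9,r3:4,r4:8,r5:Add2
cycle 5: stall // r0:Add1,r1:4,r2:9,r3:4,r4:8,r5:Add2
cycle 6: stall // r0:Add1,r1:4,r2:9,r3:4,r4:8,r5:Add2
cycle 7: CDB Add1=13; issue ADD r2<-Add1 // r0:13,r1:4,r2:Add1,r3:4,r4:8,r5:Add2
cycle 8: CDB Add2=9; issue MUL r0<-Mul1 // r0:Mul1,r1:4,r2:Add1,r3:4,r4:8,r5:9
cycle 9: issue ADD r5<-Add2 // r0:Mul1,r1:4,r2:Add1,r3:4,r4:8,r5:Add2
cycle 10: stall // r0:Mul1,r1:4,r2:Add1,r3:4,r4:8,r5:Add2
cycle 11: CDB Add1=18; issue SUB r2<-Add1 // r0:Mul1,r1:4,r2:Add1,r3:4,r4:8,r5:Add2
cycle 12: CDB Mul1=32; issue MUL r2<-Mul1 // r0:32,r1:4,r2:Mul1,r3:4,r4:8,r5:Add2
cycle 13: stall // r0:32,r1:4,r2:Mul1,r3:4,r4:8,r5:Add2
cycle 14: CDB Add1=14; issue SUB r2<-Add1 // r0:32,r1:4,r2:Add1,r3:4,r4:8,r5:Add2
cycle 15: CDB Add2=36; issue MUL r5<-Mul2 // r0:32,r1:4,r2:Add1,r3:4,r4:8,r5:Mul2
cycle 16: - // r0:32,r1:4,r2:Add1,r3:4,r4:8,r5:Mul2
cycle 17: - // r0:32,r1:4,r2:Add1,r3:4,r4:8,r5:Mul2
cycle 18: CDB Add1=32 // r0:32,r1:4,r2:32,r3:4,r4:8,r5:Mul2
cycle 19: CDB Mul1=144 // r0:32,r1:4,r2:32,r3:4,r4:8,r5:Mul2
cycle 20: - // r0:32,r1:4,r2:32,r3:4,r4:8,r5:Mul2
cycle 21: - // r0:32,r1:4,r2:32,r3:4,r4:8,r5:Mul2
cycle 22: CDB Mul2=256 // r0:32,r1:4,r2:32,r3:4,r4:8,r5:256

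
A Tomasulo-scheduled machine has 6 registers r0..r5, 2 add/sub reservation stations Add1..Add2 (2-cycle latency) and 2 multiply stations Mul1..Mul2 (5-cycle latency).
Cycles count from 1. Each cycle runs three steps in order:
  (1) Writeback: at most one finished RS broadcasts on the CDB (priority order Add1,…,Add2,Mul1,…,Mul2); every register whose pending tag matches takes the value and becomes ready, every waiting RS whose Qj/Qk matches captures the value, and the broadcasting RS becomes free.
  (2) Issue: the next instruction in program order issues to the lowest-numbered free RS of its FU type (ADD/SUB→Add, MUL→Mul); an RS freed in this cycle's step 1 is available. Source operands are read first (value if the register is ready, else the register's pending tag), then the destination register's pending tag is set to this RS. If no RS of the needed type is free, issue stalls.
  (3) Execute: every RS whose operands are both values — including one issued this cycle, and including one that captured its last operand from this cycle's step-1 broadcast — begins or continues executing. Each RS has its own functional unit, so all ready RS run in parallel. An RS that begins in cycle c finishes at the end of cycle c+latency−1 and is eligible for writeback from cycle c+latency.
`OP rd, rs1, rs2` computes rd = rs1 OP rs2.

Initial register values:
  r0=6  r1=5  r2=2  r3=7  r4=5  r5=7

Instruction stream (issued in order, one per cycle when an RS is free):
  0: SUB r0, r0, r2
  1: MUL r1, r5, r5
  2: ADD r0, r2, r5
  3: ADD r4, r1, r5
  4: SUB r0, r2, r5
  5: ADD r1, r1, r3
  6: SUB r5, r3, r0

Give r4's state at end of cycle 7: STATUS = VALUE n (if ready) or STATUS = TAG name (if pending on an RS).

STATUS = TAG Add2

  c1: issue SUB r0<-Add1  regs: r0:Add1,r1:5,r2:2,r3:7,r4:5,r5:7
  c2: issue MUL r1<-Mul1  regs: r0:Add1,r1:Mul1,r2:2,r3:7,r4:5,r5:7
  c3: CDB Add1=4; issue ADD r0<-Add1  regs: r0:Add1,r1:Mul1,r2:2,r3:7,r4:5,r5:7
  c4: issue ADD r4<-Add2  regs: r0:Add1,r1:Mul1,r2:2,r3:7,r4:Add2,r5:7
  c5: CDB Add1=9; issue SUB r0<-Add1  regs: r0:Add1,r1:Mul1,r2:2,r3:7,r4:Add2,r5:7
  c6: stall  regs: r0:Add1,r1:Mul1,r2:2,r3:7,r4:Add2,r5:7
  c7: CDB Add1=-5; issue ADD r1<-Add1  regs: r0:-5,r1:Add1,r2:2,r3:7,r4:Add2,r5:7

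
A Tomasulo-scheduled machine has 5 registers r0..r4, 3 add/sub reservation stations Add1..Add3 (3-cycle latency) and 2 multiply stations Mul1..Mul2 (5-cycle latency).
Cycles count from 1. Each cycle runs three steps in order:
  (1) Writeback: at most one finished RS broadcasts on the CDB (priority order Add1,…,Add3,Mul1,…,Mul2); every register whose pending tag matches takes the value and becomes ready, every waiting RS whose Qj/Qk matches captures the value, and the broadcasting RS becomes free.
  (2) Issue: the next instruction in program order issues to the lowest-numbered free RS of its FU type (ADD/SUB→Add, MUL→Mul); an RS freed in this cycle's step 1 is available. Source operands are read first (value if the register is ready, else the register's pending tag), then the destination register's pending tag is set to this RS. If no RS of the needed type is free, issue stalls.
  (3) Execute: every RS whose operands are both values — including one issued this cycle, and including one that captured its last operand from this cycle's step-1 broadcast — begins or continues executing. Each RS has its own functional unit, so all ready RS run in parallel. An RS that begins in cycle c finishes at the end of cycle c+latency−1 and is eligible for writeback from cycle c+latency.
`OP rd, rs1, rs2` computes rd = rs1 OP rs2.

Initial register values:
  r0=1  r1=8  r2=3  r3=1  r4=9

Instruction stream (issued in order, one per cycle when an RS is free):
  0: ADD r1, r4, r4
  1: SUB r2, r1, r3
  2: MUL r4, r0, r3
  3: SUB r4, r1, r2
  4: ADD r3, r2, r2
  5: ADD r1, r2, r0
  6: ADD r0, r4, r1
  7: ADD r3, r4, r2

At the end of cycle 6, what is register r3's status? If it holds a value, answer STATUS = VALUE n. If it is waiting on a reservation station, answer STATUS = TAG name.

  c1: issue ADD r1<-Add1  regs: r0:1,r1:Add1,r2:3,r3:1,r4:9
  c2: issue SUB r2<-Add2  regs: r0:1,r1:Add1,r2:Add2,r3:1,r4:9
  c3: issue MUL r4<-Mul1  regs: r0:1,r1:Add1,r2:Add2,r3:1,r4:Mul1
  c4: CDB Add1=18; issue SUB r4<-Add1  regs: r0:1,r1:18,r2:Add2,r3:1,r4:Add1
  c5: issue ADD r3<-Add3  regs: r0:1,r1:18,r2:Add2,r3:Add3,r4:Add1
  c6: stall  regs: r0:1,r1:18,r2:Add2,r3:Add3,r4:Add1

STATUS = TAG Add3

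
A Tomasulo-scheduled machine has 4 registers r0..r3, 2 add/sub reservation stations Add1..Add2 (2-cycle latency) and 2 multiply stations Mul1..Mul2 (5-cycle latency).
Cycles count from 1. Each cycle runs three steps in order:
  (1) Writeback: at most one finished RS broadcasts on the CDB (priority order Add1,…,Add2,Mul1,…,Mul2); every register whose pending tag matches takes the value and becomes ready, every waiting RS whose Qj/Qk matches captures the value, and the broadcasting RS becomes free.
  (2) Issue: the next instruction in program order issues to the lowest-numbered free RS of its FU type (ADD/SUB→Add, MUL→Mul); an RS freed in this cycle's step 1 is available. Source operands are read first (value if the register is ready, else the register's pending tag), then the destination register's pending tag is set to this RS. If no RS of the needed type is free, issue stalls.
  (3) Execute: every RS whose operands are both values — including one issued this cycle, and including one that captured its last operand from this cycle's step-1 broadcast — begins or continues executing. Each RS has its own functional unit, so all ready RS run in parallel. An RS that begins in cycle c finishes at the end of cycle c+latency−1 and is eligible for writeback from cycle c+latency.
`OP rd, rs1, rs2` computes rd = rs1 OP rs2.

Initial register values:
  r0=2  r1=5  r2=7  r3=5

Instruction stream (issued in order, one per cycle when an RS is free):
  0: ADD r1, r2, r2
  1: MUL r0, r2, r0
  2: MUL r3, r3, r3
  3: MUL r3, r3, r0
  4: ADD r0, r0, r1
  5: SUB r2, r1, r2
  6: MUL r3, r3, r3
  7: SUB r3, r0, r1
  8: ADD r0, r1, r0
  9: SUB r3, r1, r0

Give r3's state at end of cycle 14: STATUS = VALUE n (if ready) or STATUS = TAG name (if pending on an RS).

STATUS = TAG Add1

c1: issue ADD r1<-Add1 | r0:2,r1:Add1,r2:7,r3:5
c2: issue MUL r0<-Mul1 | r0:Mul1,r1:Add1,r2:7,r3:5
c3: CDB Add1=14; issue MUL r3<-Mul2 | r0:Mul1,r1:14,r2:7,r3:Mul2
c4: stall | r0:Mul1,r1:14,r2:7,r3:Mul2
c5: stall | r0:Mul1,r1:14,r2:7,r3:Mul2
c6: stall | r0:Mul1,r1:14,r2:7,r3:Mul2
c7: CDB Mul1=14; issue MUL r3<-Mul1 | r0:14,r1:14,r2:7,r3:Mul1
c8: CDB Mul2=25; issue ADD r0<-Add1 | r0:Add1,r1:14,r2:7,r3:Mul1
c9: issue SUB r2<-Add2 | r0:Add1,r1:14,r2:Add2,r3:Mul1
c10: CDB Add1=28; issue MUL r3<-Mul2 | r0:28,r1:14,r2:Add2,r3:Mul2
c11: CDB Add2=7; issue SUB r3<-Add1 | r0:28,r1:14,r2:7,r3:Add1
c12: issue ADD r0<-Add2 | r0:Add2,r1:14,r2:7,r3:Add1
c13: CDB Add1=14; issue SUB r3<-Add1 | r0:Add2,r1:14,r2:7,r3:Add1
c14: CDB Add2=42 | r0:42,r1:14,r2:7,r3:Add1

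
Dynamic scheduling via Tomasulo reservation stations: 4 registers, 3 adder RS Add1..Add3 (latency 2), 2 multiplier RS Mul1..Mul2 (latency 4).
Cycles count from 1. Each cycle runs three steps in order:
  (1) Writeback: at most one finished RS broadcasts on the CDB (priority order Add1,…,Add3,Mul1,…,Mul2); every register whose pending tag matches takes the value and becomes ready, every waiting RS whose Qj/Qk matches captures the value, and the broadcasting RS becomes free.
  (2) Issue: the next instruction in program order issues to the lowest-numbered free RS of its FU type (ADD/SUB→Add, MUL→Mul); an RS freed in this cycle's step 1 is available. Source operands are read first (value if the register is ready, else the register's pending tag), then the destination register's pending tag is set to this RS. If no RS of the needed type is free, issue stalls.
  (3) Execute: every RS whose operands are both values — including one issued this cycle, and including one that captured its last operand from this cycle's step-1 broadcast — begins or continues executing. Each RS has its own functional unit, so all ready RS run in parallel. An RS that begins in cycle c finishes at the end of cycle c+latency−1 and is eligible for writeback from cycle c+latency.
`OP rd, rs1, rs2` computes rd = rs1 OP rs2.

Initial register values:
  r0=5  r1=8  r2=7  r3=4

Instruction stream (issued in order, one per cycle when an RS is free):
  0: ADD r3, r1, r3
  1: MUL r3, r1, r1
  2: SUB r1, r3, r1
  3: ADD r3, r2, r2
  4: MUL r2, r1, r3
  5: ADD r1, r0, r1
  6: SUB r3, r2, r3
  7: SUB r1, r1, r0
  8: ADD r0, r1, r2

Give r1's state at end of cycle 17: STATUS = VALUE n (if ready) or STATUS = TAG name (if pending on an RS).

STATUS = VALUE 56

  c1: issue ADD r3<-Add1  regs: r0:5,r1:8,r2:7,r3:Add1
  c2: issue MUL r3<-Mul1  regs: r0:5,r1:8,r2:7,r3:Mul1
  c3: CDB Add1=12; issue SUB r1<-Add1  regs: r0:5,r1:Add1,r2:7,r3:Mul1
  c4: issue ADD r3<-Add2  regs: r0:5,r1:Add1,r2:7,r3:Add2
  c5: issue MUL r2<-Mul2  regs: r0:5,r1:Add1,r2:Mul2,r3:Add2
  c6: CDB Add2=14; issue ADD r1<-Add2  regs: r0:5,r1:Add2,r2:Mul2,r3:14
  c7: CDB Mul1=64; issue SUB r3<-Add3  regs: r0:5,r1:Add2,r2:Mul2,r3:Add3
  c8: stall  regs: r0:5,r1:Add2,r2:Mul2,r3:Add3
  c9: CDB Add1=56; issue SUB r1<-Add1  regs: r0:5,r1:Add1,r2:Mul2,r3:Add3
  c10: stall  regs: r0:5,r1:Add1,r2:Mul2,r3:Add3
  c11: CDB Add2=61; issue ADD r0<-Add2  regs: r0:Add2,r1:Add1,r2:Mul2,r3:Add3
  c12: -  regs: r0:Add2,r1:Add1,r2:Mul2,r3:Add3
  c13: CDB Add1=56  regs: r0:Add2,r1:56,r2:Mul2,r3:Add3
  c14: CDB Mul2=784  regs: r0:Add2,r1:56,r2:784,r3:Add3
  c15: -  regs: r0:Add2,r1:56,r2:784,r3:Add3
  c16: CDB Add2=840  regs: r0:840,r1:56,r2:784,r3:Add3
  c17: CDB Add3=770  regs: r0:840,r1:56,r2:784,r3:770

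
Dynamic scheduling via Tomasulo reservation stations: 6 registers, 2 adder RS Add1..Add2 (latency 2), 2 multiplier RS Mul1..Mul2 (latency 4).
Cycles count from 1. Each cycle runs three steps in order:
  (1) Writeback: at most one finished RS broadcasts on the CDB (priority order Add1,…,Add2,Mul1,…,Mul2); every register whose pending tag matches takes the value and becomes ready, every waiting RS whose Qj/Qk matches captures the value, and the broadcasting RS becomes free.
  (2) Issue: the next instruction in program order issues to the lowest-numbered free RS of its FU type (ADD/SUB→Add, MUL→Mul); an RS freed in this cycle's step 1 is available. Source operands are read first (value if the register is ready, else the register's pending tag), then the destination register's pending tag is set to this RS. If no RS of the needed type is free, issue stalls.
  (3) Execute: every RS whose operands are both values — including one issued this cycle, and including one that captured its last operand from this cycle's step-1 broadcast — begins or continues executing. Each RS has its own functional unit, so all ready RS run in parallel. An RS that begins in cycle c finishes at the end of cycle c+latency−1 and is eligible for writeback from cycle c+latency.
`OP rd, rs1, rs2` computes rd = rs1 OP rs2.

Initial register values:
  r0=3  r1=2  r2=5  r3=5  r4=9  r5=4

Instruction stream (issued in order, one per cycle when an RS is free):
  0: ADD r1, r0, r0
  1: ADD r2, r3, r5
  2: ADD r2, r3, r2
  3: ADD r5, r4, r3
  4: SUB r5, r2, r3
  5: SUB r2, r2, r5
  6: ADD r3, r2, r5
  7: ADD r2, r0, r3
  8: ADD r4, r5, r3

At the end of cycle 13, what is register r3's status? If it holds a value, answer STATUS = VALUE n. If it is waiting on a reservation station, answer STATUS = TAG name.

STATUS = VALUE 14

  c1: issue ADD r1<-Add1  regs: r0:3,r1:Add1,r2:5,r3:5,r4:9,r5:4
  c2: issue ADD r2<-Add2  regs: r0:3,r1:Add1,r2:Add2,r3:5,r4:9,r5:4
  c3: CDB Add1=6; issue ADD r2<-Add1  regs: r0:3,r1:6,r2:Add1,r3:5,r4:9,r5:4
  c4: CDB Add2=9; issue ADD r5<-Add2  regs: r0:3,r1:6,r2:Add1,r3:5,r4:9,r5:Add2
  c5: stall  regs: r0:3,r1:6,r2:Add1,r3:5,r4:9,r5:Add2
  c6: CDB Add1=14; issue SUB r5<-Add1  regs: r0:3,r1:6,r2:14,r3:5,r4:9,r5:Add1
  c7: CDB Add2=14; issue SUB r2<-Add2  regs: r0:3,r1:6,r2:Add2,r3:5,r4:9,r5:Add1
  c8: CDB Add1=9; issue ADD r3<-Add1  regs: r0:3,r1:6,r2:Add2,r3:Add1,r4:9,r5:9
  c9: stall  regs: r0:3,r1:6,r2:Add2,r3:Add1,r4:9,r5:9
  c10: CDB Add2=5; issue ADD r2<-Add2  regs: r0:3,r1:6,r2:Add2,r3:Add1,r4:9,r5:9
  c11: stall  regs: r0:3,r1:6,r2:Add2,r3:Add1,r4:9,r5:9
  c12: CDB Add1=14; issue ADD r4<-Add1  regs: r0:3,r1:6,r2:Add2,r3:14,r4:Add1,r5:9
  c13: -  regs: r0:3,r1:6,r2:Add2,r3:14,r4:Add1,r5:9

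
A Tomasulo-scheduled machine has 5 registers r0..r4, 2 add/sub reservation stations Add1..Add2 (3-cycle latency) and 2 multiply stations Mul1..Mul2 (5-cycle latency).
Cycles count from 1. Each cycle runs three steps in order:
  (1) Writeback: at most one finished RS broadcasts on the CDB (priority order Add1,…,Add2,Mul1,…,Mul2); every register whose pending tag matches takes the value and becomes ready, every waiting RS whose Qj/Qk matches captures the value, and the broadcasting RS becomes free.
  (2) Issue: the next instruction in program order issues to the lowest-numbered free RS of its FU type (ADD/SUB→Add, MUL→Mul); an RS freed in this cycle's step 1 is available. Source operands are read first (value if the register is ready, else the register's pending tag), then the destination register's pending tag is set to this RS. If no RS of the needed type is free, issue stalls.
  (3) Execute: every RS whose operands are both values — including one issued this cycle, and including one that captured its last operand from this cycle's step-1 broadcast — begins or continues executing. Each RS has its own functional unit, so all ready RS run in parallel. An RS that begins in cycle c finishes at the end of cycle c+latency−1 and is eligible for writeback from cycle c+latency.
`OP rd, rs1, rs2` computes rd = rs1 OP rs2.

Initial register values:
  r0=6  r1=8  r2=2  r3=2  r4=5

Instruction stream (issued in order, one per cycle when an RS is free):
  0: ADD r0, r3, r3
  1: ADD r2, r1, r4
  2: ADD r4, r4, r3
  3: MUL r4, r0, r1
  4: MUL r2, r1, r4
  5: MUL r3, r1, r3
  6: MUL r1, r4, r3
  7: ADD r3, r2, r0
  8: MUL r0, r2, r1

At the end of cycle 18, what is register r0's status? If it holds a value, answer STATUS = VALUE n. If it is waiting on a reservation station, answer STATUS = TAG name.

cycle 1: issue ADD r0<-Add1 // r0:Add1,r1:8,r2:2,r3:2,r4:5
cycle 2: issue ADD r2<-Add2 // r0:Add1,r1:8,r2:Add2,r3:2,r4:5
cycle 3: stall // r0:Add1,r1:8,r2:Add2,r3:2,r4:5
cycle 4: CDB Add1=4; issue ADD r4<-Add1 // r0:4,r1:8,r2:Add2,r3:2,r4:Add1
cycle 5: CDB Add2=13; issue MUL r4<-Mul1 // r0:4,r1:8,r2:13,r3:2,r4:Mul1
cycle 6: issue MUL r2<-Mul2 // r0:4,r1:8,r2:Mul2,r3:2,r4:Mul1
cycle 7: CDB Add1=7; stall // r0:4,r1:8,r2:Mul2,r3:2,r4:Mul1
cycle 8: stall // r0:4,r1:8,r2:Mul2,r3:2,r4:Mul1
cycle 9: stall // r0:4,r1:8,r2:Mul2,r3:2,r4:Mul1
cycle 10: CDB Mul1=32; issue MUL r3<-Mul1 // r0:4,r1:8,r2:Mul2,r3:Mul1,r4:32
cycle 11: stall // r0:4,r1:8,r2:Mul2,r3:Mul1,r4:32
cycle 12: stall // r0:4,r1:8,r2:Mul2,r3:Mul1,r4:32
cycle 13: stall // r0:4,r1:8,r2:Mul2,r3:Mul1,r4:32
cycle 14: stall // r0:4,r1:8,r2:Mul2,r3:Mul1,r4:32
cycle 15: CDB Mul1=16; issue MUL r1<-Mul1 // r0:4,r1:Mul1,r2:Mul2,r3:16,r4:32
cycle 16: CDB Mul2=256; issue ADD r3<-Add1 // r0:4,r1:Mul1,r2:256,r3:Add1,r4:32
cycle 17: issue MUL r0<-Mul2 // r0:Mul2,r1:Mul1,r2:256,r3:Add1,r4:32
cycle 18: - // r0:Mul2,r1:Mul1,r2:256,r3:Add1,r4:32

STATUS = TAG Mul2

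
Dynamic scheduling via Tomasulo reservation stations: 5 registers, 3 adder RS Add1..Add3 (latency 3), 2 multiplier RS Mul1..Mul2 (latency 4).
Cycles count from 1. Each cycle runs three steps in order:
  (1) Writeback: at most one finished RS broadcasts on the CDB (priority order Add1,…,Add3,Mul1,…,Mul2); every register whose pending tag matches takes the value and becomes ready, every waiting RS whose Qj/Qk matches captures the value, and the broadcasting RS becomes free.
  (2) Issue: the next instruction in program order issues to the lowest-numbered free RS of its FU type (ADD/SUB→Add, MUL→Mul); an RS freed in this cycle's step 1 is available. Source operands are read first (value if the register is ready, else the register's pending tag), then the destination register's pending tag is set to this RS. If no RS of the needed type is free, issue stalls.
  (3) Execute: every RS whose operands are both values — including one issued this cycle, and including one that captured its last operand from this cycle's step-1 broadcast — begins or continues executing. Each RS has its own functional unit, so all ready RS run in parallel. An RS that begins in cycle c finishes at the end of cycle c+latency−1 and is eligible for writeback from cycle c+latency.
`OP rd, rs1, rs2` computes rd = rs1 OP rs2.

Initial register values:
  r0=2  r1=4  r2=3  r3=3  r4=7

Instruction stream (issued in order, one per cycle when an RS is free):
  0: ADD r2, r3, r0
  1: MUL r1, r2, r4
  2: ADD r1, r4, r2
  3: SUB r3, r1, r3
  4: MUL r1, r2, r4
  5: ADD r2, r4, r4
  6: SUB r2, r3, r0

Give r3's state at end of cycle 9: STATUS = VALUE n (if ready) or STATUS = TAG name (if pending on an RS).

cycle 1: issue ADD r2<-Add1 // r0:2,r1:4,r2:Add1,r3:3,r4:7
cycle 2: issue MUL r1<-Mul1 // r0:2,r1:Mul1,r2:Add1,r3:3,r4:7
cycle 3: issue ADD r1<-Add2 // r0:2,r1:Add2,r2:Add1,r3:3,r4:7
cycle 4: CDB Add1=5; issue SUB r3<-Add1 // r0:2,r1:Add2,r2:5,r3:Add1,r4:7
cycle 5: issue MUL r1<-Mul2 // r0:2,r1:Mul2,r2:5,r3:Add1,r4:7
cycle 6: issue ADD r2<-Add3 // r0:2,r1:Mul2,r2:Add3,r3:Add1,r4:7
cycle 7: CDB Add2=12; issue SUB r2<-Add2 // r0:2,r1:Mul2,r2:Add2,r3:Add1,r4:7
cycle 8: CDB Mul1=35 // r0:2,r1:Mul2,r2:Add2,r3:Add1,r4:7
cycle 9: CDB Add3=14 // r0:2,r1:Mul2,r2:Add2,r3:Add1,r4:7

STATUS = TAG Add1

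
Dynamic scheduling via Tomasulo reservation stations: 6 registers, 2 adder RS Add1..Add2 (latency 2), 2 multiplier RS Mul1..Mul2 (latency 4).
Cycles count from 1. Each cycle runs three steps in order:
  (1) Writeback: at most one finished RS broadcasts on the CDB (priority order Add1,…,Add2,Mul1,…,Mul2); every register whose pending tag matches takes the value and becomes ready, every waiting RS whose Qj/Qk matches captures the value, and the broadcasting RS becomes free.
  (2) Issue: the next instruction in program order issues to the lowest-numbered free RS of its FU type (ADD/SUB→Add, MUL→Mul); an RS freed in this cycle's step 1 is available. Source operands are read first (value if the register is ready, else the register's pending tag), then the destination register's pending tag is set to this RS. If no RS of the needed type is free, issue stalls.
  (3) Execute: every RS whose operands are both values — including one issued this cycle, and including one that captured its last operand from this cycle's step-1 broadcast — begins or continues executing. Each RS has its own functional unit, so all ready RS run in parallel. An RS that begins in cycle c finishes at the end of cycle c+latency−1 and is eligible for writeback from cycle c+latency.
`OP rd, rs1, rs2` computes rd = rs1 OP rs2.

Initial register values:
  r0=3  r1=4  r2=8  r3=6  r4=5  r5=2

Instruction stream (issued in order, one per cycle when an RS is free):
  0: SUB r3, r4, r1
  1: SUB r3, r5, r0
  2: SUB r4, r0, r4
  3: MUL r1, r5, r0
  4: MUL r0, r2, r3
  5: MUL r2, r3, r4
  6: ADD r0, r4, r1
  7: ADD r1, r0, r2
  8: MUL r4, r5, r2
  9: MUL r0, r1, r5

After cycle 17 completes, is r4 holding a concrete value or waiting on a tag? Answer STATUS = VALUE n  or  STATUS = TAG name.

cycle 1: issue SUB r3<-Add1 // r0:3,r1:4,r2:8,r3:Add1,r4:5,r5:2
cycle 2: issue SUB r3<-Add2 // r0:3,r1:4,r2:8,r3:Add2,r4:5,r5:2
cycle 3: CDB Add1=1; issue SUB r4<-Add1 // r0:3,r1:4,r2:8,r3:Add2,r4:Add1,r5:2
cycle 4: CDB Add2=-1; issue MUL r1<-Mul1 // r0:3,r1:Mul1,r2:8,r3:-1,r4:Add1,r5:2
cycle 5: CDB Add1=-2; issue MUL r0<-Mul2 // r0:Mul2,r1:Mul1,r2:8,r3:-1,r4:-2,r5:2
cycle 6: stall // r0:Mul2,r1:Mul1,r2:8,r3:-1,r4:-2,r5:2
cycle 7: stall // r0:Mul2,r1:Mul1,r2:8,r3:-1,r4:-2,r5:2
cycle 8: CDB Mul1=6; issue MUL r2<-Mul1 // r0:Mul2,r1:6,r2:Mul1,r3:-1,r4:-2,r5:2
cycle 9: CDB Mul2=-8; issue ADD r0<-Add1 // r0:Add1,r1:6,r2:Mul1,r3:-1,r4:-2,r5:2
cycle 10: issue ADD r1<-Add2 // r0:Add1,r1:Add2,r2:Mul1,r3:-1,r4:-2,r5:2
cycle 11: CDB Add1=4; issue MUL r4<-Mul2 // r0:4,r1:Add2,r2:Mul1,r3:-1,r4:Mul2,r5:2
cycle 12: CDB Mul1=2; issue MUL r0<-Mul1 // r0:Mul1,r1:Add2,r2:2,r3:-1,r4:Mul2,r5:2
cycle 13: - // r0:Mul1,r1:Add2,r2:2,r3:-1,r4:Mul2,r5:2
cycle 14: CDB Add2=6 // r0:Mul1,r1:6,r2:2,r3:-1,r4:Mul2,r5:2
cycle 15: - // r0:Mul1,r1:6,r2:2,r3:-1,r4:Mul2,r5:2
cycle 16: CDB Mul2=4 // r0:Mul1,r1:6,r2:2,r3:-1,r4:4,r5:2
cycle 17: - // r0:Mul1,r1:6,r2:2,r3:-1,r4:4,r5:2

STATUS = VALUE 4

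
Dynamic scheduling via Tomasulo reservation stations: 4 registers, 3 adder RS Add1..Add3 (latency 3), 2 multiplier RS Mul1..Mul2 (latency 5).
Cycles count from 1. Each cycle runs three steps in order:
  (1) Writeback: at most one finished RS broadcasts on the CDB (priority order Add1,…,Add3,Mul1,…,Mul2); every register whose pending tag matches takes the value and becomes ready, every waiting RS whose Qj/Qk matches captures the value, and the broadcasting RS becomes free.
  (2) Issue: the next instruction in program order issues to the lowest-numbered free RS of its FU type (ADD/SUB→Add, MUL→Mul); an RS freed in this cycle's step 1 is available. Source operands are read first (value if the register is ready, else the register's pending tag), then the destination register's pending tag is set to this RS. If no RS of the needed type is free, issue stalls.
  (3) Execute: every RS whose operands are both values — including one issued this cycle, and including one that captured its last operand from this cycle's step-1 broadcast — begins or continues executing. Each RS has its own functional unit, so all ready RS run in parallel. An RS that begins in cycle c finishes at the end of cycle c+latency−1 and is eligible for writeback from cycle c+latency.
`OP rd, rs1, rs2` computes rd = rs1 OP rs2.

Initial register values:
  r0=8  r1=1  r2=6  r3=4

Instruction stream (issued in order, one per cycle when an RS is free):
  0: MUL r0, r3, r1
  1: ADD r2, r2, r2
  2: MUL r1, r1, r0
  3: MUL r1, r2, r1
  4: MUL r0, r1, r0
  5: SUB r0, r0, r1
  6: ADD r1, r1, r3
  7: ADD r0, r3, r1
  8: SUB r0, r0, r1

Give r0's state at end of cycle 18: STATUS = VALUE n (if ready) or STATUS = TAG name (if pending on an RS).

STATUS = TAG Add3

cycle 1: issue MUL r0<-Mul1 // r0:Mul1,r1:1,r2:6,r3:4
cycle 2: issue ADD r2<-Add1 // r0:Mul1,r1:1,r2:Add1,r3:4
cycle 3: issue MUL r1<-Mul2 // r0:Mul1,r1:Mul2,r2:Add1,r3:4
cycle 4: stall // r0:Mul1,r1:Mul2,r2:Add1,r3:4
cycle 5: CDB Add1=12; stall // r0:Mul1,r1:Mul2,r2:12,r3:4
cycle 6: CDB Mul1=4; issue MUL r1<-Mul1 // r0:4,r1:Mul1,r2:12,r3:4
cycle 7: stall // r0:4,r1:Mul1,r2:12,r3:4
cycle 8: stall // r0:4,r1:Mul1,r2:12,r3:4
cycle 9: stall // r0:4,r1:Mul1,r2:12,r3:4
cycle 10: stall // r0:4,r1:Mul1,r2:12,r3:4
cycle 11: CDB Mul2=4; issue MUL r0<-Mul2 // r0:Mul2,r1:Mul1,r2:12,r3:4
cycle 12: issue SUB r0<-Add1 // r0:Add1,r1:Mul1,r2:12,r3:4
cycle 13: issue ADD r1<-Add2 // r0:Add1,r1:Add2,r2:12,r3:4
cycle 14: issue ADD r0<-Add3 // r0:Add3,r1:Add2,r2:12,r3:4
cycle 15: stall // r0:Add3,r1:Add2,r2:12,r3:4
cycle 16: CDB Mul1=48; stall // r0:Add3,r1:Add2,r2:12,r3:4
cycle 17: stall // r0:Add3,r1:Add2,r2:12,r3:4
cycle 18: stall // r0:Add3,r1:Add2,r2:12,r3:4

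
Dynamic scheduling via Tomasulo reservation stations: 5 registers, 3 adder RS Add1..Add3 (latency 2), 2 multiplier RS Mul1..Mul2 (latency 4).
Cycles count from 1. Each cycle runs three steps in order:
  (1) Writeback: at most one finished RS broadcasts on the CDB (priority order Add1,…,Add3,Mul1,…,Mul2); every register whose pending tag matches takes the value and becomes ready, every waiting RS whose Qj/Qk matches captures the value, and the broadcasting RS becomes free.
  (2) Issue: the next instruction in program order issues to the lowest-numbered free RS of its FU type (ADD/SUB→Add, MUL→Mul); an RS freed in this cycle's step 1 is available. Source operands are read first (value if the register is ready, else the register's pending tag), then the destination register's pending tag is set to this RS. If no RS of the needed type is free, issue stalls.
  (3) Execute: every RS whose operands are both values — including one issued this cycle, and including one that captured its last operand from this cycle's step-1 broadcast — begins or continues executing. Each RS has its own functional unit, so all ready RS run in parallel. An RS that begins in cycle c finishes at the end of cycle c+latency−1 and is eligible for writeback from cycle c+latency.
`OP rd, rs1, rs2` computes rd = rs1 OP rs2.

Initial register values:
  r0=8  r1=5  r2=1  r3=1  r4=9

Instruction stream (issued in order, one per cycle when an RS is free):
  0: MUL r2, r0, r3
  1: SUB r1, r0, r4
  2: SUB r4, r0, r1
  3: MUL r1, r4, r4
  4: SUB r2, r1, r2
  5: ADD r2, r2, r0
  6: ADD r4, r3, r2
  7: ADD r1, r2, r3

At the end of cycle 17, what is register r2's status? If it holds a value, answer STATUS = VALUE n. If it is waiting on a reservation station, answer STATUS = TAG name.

STATUS = VALUE 81

  c1: issue MUL r2<-Mul1  regs: r0:8,r1:5,r2:Mul1,r3:1,r4:9
  c2: issue SUB r1<-Add1  regs: r0:8,r1:Add1,r2:Mul1,r3:1,r4:9
  c3: issue SUB r4<-Add2  regs: r0:8,r1:Add1,r2:Mul1,r3:1,r4:Add2
  c4: CDB Add1=-1; issue MUL r1<-Mul2  regs: r0:8,r1:Mul2,r2:Mul1,r3:1,r4:Add2
  c5: CDB Mul1=8; issue SUB r2<-Add1  regs: r0:8,r1:Mul2,r2:Add1,r3:1,r4:Add2
  c6: CDB Add2=9; issue ADD r2<-Add2  regs: r0:8,r1:Mul2,r2:Add2,r3:1,r4:9
  c7: issue ADD r4<-Add3  regs: r0:8,r1:Mul2,r2:Add2,r3:1,r4:Add3
  c8: stall  regs: r0:8,r1:Mul2,r2:Add2,r3:1,r4:Add3
  c9: stall  regs: r0:8,r1:Mul2,r2:Add2,r3:1,r4:Add3
  c10: CDB Mul2=81; stall  regs: r0:8,r1:81,r2:Add2,r3:1,r4:Add3
  c11: stall  regs: r0:8,r1:81,r2:Add2,r3:1,r4:Add3
  c12: CDB Add1=73; issue ADD r1<-Add1  regs: r0:8,r1:Add1,r2:Add2,r3:1,r4:Add3
  c13: -  regs: r0:8,r1:Add1,r2:Add2,r3:1,r4:Add3
  c14: CDB Add2=81  regs: r0:8,r1:Add1,r2:81,r3:1,r4:Add3
  c15: -  regs: r0:8,r1:Add1,r2:81,r3:1,r4:Add3
  c16: CDB Add1=82  regs: r0:8,r1:82,r2:81,r3:1,r4:Add3
  c17: CDB Add3=82  regs: r0:8,r1:82,r2:81,r3:1,r4:82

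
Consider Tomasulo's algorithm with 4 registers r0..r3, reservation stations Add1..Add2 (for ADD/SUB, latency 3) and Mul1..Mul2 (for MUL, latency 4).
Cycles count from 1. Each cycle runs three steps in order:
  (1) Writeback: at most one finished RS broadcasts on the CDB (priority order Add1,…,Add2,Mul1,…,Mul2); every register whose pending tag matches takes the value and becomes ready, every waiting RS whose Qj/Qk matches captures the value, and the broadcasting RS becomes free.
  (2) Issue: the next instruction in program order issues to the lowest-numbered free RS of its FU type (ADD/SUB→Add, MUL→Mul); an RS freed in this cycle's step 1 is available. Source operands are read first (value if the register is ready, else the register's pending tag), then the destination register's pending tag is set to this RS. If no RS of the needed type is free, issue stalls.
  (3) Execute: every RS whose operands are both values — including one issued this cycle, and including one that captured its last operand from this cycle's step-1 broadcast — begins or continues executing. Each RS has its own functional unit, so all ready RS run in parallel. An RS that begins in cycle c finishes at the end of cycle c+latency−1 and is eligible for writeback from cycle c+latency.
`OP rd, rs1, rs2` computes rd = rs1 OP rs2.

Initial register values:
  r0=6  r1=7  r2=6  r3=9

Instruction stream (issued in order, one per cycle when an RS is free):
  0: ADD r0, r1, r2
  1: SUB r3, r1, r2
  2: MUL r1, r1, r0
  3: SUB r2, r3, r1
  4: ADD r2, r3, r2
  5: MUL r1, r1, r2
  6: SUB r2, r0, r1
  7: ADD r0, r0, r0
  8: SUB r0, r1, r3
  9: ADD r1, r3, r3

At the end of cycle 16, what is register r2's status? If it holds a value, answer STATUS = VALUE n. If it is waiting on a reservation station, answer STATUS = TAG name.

STATUS = TAG Add1

cycle 1: issue ADD r0<-Add1 // r0:Add1,r1:7,r2:6,r3:9
cycle 2: issue SUB r3<-Add2 // r0:Add1,r1:7,r2:6,r3:Add2
cycle 3: issue MUL r1<-Mul1 // r0:Add1,r1:Mul1,r2:6,r3:Add2
cycle 4: CDB Add1=13; issue SUB r2<-Add1 // r0:13,r1:Mul1,r2:Add1,r3:Add2
cycle 5: CDB Add2=1; issue ADD r2<-Add2 // r0:13,r1:Mul1,r2:Add2,r3:1
cycle 6: issue MUL r1<-Mul2 // r0:13,r1:Mul2,r2:Add2,r3:1
cycle 7: stall // r0:13,r1:Mul2,r2:Add2,r3:1
cycle 8: CDB Mul1=91; stall // r0:13,r1:Mul2,r2:Add2,r3:1
cycle 9: stall // r0:13,r1:Mul2,r2:Add2,r3:1
cycle 10: stall // r0:13,r1:Mul2,r2:Add2,r3:1
cycle 11: CDB Add1=-90; issue SUB r2<-Add1 // r0:13,r1:Mul2,r2:Add1,r3:1
cycle 12: stall // r0:13,r1:Mul2,r2:Add1,r3:1
cycle 13: stall // r0:13,r1:Mul2,r2:Add1,r3:1
cycle 14: CDB Add2=-89; issue ADD r0<-Add2 // r0:Add2,r1:Mul2,r2:Add1,r3:1
cycle 15: stall // r0:Add2,r1:Mul2,r2:Add1,r3:1
cycle 16: stall // r0:Add2,r1:Mul2,r2:Add1,r3:1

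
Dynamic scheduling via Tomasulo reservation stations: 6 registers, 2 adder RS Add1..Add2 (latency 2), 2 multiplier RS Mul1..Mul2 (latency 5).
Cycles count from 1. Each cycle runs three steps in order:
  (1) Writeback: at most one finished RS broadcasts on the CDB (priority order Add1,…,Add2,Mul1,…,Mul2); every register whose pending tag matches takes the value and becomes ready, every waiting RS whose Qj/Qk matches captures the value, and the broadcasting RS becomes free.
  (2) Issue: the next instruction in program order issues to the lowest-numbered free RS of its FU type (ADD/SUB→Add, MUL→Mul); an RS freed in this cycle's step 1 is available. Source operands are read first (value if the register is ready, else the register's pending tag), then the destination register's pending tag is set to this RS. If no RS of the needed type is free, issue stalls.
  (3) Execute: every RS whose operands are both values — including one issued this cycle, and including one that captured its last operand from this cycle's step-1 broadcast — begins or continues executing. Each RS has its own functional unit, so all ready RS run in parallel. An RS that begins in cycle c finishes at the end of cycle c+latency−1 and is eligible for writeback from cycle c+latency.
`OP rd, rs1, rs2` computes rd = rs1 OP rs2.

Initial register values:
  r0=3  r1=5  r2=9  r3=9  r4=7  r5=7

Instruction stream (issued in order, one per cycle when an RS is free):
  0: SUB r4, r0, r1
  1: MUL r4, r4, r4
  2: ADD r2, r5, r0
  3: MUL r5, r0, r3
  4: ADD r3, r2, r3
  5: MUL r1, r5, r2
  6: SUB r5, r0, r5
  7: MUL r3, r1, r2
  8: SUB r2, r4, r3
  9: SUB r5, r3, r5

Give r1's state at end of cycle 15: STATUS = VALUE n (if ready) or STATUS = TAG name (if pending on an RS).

STATUS = VALUE 270

  c1: issue SUB r4<-Add1  regs: r0:3,r1:5,r2:9,r3:9,r4:Add1,r5:7
  c2: issue MUL r4<-Mul1  regs: r0:3,r1:5,r2:9,r3:9,r4:Mul1,r5:7
  c3: CDB Add1=-2; issue ADD r2<-Add1  regs: r0:3,r1:5,r2:Add1,r3:9,r4:Mul1,r5:7
  c4: issue MUL r5<-Mul2  regs: r0:3,r1:5,r2:Add1,r3:9,r4:Mul1,r5:Mul2
  c5: CDB Add1=10; issue ADD r3<-Add1  regs: r0:3,r1:5,r2:10,r3:Add1,r4:Mul1,r5:Mul2
  c6: stall  regs: r0:3,r1:5,r2:10,r3:Add1,r4:Mul1,r5:Mul2
  c7: CDB Add1=19; stall  regs: r0:3,r1:5,r2:10,r3:19,r4:Mul1,r5:Mul2
  c8: CDB Mul1=4; issue MUL r1<-Mul1  regs: r0:3,r1:Mul1,r2:10,r3:19,r4:4,r5:Mul2
  c9: CDB Mul2=27; issue SUB r5<-Add1  regs: r0:3,r1:Mul1,r2:10,r3:19,r4:4,r5:Add1
  c10: issue MUL r3<-Mul2  regs: r0:3,r1:Mul1,r2:10,r3:Mul2,r4:4,r5:Add1
  c11: CDB Add1=-24; issue SUB r2<-Add1  regs: r0:3,r1:Mul1,r2:Add1,r3:Mul2,r4:4,r5:-24
  c12: issue SUB r5<-Add2  regs: r0:3,r1:Mul1,r2:Add1,r3:Mul2,r4:4,r5:Add2
  c13: -  regs: r0:3,r1:Mul1,r2:Add1,r3:Mul2,r4:4,r5:Add2
  c14: CDB Mul1=270  regs: r0:3,r1:270,r2:Add1,r3:Mul2,r4:4,r5:Add2
  c15: -  regs: r0:3,r1:270,r2:Add1,r3:Mul2,r4:4,r5:Add2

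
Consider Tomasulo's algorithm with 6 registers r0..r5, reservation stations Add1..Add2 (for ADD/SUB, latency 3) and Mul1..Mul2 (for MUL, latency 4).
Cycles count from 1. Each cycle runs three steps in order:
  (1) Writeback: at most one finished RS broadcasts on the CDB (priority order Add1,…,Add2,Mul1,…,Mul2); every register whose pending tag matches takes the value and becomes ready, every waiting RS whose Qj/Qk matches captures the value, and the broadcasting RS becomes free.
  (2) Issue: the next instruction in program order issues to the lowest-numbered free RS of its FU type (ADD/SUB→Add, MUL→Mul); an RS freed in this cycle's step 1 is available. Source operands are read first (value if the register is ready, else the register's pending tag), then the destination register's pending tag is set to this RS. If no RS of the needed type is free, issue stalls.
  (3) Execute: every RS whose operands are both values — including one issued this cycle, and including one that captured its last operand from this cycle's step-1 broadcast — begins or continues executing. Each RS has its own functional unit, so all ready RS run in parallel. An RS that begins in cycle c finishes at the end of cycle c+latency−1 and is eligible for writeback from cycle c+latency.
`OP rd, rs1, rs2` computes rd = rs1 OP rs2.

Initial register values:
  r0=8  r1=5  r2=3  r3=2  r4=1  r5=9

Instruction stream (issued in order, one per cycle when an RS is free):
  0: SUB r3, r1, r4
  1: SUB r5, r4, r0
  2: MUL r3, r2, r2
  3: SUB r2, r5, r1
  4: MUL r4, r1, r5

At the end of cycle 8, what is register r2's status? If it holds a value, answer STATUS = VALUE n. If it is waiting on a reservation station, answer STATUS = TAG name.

cycle 1: issue SUB r3<-Add1 // r0:8,r1:5,r2:3,r3:Add1,r4:1,r5:9
cycle 2: issue SUB r5<-Add2 // r0:8,r1:5,r2:3,r3:Add1,r4:1,r5:Add2
cycle 3: issue MUL r3<-Mul1 // r0:8,r1:5,r2:3,r3:Mul1,r4:1,r5:Add2
cycle 4: CDB Add1=4; issue SUB r2<-Add1 // r0:8,r1:5,r2:Add1,r3:Mul1,r4:1,r5:Add2
cycle 5: CDB Add2=-7; issue MUL r4<-Mul2 // r0:8,r1:5,r2:Add1,r3:Mul1,r4:Mul2,r5:-7
cycle 6: - // r0:8,r1:5,r2:Add1,r3:Mul1,r4:Mul2,r5:-7
cycle 7: CDB Mul1=9 // r0:8,r1:5,r2:Add1,r3:9,r4:Mul2,r5:-7
cycle 8: CDB Add1=-12 // r0:8,r1:5,r2:-12,r3:9,r4:Mul2,r5:-7

STATUS = VALUE -12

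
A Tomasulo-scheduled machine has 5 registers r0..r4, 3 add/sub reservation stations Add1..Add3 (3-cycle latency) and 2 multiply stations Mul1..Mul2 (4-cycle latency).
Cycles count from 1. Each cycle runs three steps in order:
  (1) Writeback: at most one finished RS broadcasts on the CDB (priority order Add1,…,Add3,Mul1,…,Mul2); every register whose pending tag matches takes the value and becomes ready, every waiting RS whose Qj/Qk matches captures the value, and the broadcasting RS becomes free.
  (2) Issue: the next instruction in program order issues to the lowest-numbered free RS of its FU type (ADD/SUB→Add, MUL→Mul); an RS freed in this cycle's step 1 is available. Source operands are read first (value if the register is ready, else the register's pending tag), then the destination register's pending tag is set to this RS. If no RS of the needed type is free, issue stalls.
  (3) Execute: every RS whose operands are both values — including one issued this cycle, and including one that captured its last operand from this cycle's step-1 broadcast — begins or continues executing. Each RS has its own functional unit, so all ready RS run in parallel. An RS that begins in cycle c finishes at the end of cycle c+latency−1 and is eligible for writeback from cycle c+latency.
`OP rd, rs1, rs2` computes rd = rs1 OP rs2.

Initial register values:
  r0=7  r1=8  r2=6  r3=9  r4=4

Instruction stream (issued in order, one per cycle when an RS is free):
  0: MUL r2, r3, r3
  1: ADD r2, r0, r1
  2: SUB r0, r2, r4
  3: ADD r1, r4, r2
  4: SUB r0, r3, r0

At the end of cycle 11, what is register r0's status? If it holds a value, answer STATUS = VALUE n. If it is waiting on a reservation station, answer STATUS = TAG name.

STATUS = VALUE -2

  c1: issue MUL r2<-Mul1  regs: r0:7,r1:8,r2:Mul1,r3:9,r4:4
  c2: issue ADD r2<-Add1  regs: r0:7,r1:8,r2:Add1,r3:9,r4:4
  c3: issue SUB r0<-Add2  regs: r0:Add2,r1:8,r2:Add1,r3:9,r4:4
  c4: issue ADD r1<-Add3  regs: r0:Add2,r1:Add3,r2:Add1,r3:9,r4:4
  c5: CDB Add1=15; issue SUB r0<-Add1  regs: r0:Add1,r1:Add3,r2:15,r3:9,r4:4
  c6: CDB Mul1=81  regs: r0:Add1,r1:Add3,r2:15,r3:9,r4:4
  c7: -  regs: r0:Add1,r1:Add3,r2:15,r3:9,r4:4
  c8: CDB Add2=11  regs: r0:Add1,r1:Add3,r2:15,r3:9,r4:4
  c9: CDB Add3=19  regs: r0:Add1,r1:19,r2:15,r3:9,r4:4
  c10: -  regs: r0:Add1,r1:19,r2:15,r3:9,r4:4
  c11: CDB Add1=-2  regs: r0:-2,r1:19,r2:15,r3:9,r4:4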